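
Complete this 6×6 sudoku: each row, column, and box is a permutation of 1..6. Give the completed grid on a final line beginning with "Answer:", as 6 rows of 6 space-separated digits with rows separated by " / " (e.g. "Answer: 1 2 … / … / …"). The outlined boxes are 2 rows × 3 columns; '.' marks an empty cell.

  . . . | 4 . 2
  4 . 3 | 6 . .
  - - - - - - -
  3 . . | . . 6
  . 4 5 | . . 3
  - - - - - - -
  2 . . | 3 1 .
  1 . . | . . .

Step 1. [r6c5∈{2,4,5,6}] col 5 places 6 nowhere but r6c5. So r6c5=6.
Step 2. [r1c1∈{5,6}] r1c1 is the only open cell in col 1 admitting 5. So r1c1=5.
Step 3. [r3c3∈{1,2}] across col 3, 2 lands solely at r3c3 ⇒ r3c3=2.
Step 4. [r3c2∈{1}] only 1 remains possible at r3c2 ⇒ r3c2=1.
Step 5. [r3c4∈{5}] r3c4 has the single candidate 5, so r3c4=5.
Step 6. [r6c3∈{4}] r6c3 is down to just 4. So r6c3=4.
Step 7. [r6c6∈{5}] r6c6 has the single candidate 5, so r6c6=5.
Step 8. [r1c2∈{6}] r1c2's peers cover all but 6. So r1c2=6.
Step 9. [r4c4∈{1,2}] in row 4, 1 fits only at r4c4, so r4c4=1.
Step 10. [r1c5∈{3}] nothing but 3 survives at r1c5 ⇒ r1c5=3.
Step 11. [r2c2∈{2}] only 2 remains possible at r2c2 ⇒ r2c2=2.
Step 12. [r4c5∈{2}] only 2 remains possible at r4c5, so r4c5=2.
Step 13. [r2c6∈{1}] r2c6 is down to just 1, so r2c6=1.
Step 14. [r2c5∈{5}] only 5 remains possible at r2c5 ⇒ r2c5=5.
Step 15. [r5c6∈{4}] nothing but 4 survives at r5c6, so r5c6=4.
Step 16. [r5c3∈{6}] r5c3 is down to just 6 ⇒ r5c3=6.
Step 17. [r3c5∈{4}] r3c5 is down to just 4 ⇒ r3c5=4.
Step 18. [r6c4∈{2}] nothing but 2 survives at r6c4, so r6c4=2.
Step 19. [r4c1∈{6}] r4c1's peers cover all but 6, so r4c1=6.
Step 20. [r6c2∈{3}] nothing but 3 survives at r6c2 ⇒ r6c2=3.
Step 21. [r5c2∈{5}] only 5 remains possible at r5c2. So r5c2=5.
Step 22. [r1c3∈{1}] r1c3 is down to just 1. So r1c3=1.

Answer: 5 6 1 4 3 2 / 4 2 3 6 5 1 / 3 1 2 5 4 6 / 6 4 5 1 2 3 / 2 5 6 3 1 4 / 1 3 4 2 6 5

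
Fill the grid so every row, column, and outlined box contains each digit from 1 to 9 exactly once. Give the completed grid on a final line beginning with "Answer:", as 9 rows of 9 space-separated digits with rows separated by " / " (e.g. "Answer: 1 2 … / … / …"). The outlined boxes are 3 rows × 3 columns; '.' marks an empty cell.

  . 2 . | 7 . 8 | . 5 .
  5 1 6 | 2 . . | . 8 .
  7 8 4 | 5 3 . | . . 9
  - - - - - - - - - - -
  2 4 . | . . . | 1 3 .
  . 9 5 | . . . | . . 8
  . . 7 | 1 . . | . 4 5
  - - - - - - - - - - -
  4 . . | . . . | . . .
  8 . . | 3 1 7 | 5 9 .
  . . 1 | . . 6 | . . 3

Step 1. [r1c5∈{4,6,9}] box 2 places 6 nowhere but r1c5, so r1c5=6.
Step 2. [r6c5∈{2,8,9}] across row 6, 8 lands solely at r6c5 ⇒ r6c5=8.
Step 3. [r8c9∈{2,4,6}] 4 has one home in row 8: r8c9. So r8c9=4.
Step 4. [r7c9∈{1,2,6,7}] r7c9 is the only open cell in col 9 admitting 2, so r7c9=2.
Step 5. [r9c8∈{7}] r9c8 has the single candidate 7, so r9c8=7.
Step 6. [r4c9∈{6,7}] in col 9, 6 fits only at r4c9, so r4c9=6.
Step 7. [r4c4∈{9}] nothing but 9 survives at r4c4. So r4c4=9.
Step 8. [r5c8∈{2}] nothing but 2 survives at r5c8, so r5c8=2.
Step 9. [r7c2∈{3,5,6,7}] 7 has one home in row 7: r7c2 ⇒ r7c2=7.
Step 10. [r6c2∈{3,6}] col 2 places 3 nowhere but r6c2 ⇒ r6c2=3.
Step 11. [r1c1∈{3,9}] 3 has one home in col 1: r1c1, so r1c1=3.
Step 12. [r9c5∈{2,4,5,9}] 2 has one home in row 9: r9c5, so r9c5=2.
Step 13. [r7c8∈{1,6}] 1 has one home in row 7: r7c8, so r7c8=1.
Step 14. [r9c4∈{4,8}] in row 9, 4 fits only at r9c4 ⇒ r9c4=4.
Step 15. [r7c7∈{6,8}] r7c7 is the only open cell in row 7 admitting 6. So r7c7=6.
Step 16. [r2c7∈{3,4,7}] in row 2, 3 fits only at r2c7, so r2c7=3.
Step 17. [r4c6∈{5}] r4c6 has the single candidate 5, so r4c6=5.
Step 18. [r7c6∈{9}] r7c6 has the single candidate 9 ⇒ r7c6=9.
Step 19. [r2c6∈{4}] only 4 remains possible at r2c6 ⇒ r2c6=4.
Step 20. [r5c4∈{6}] nothing but 6 survives at r5c4 ⇒ r5c4=6.
Step 21. [r4c5∈{7}] nothing but 7 survives at r4c5, so r4c5=7.
Step 22. [r4c3∈{8}] r4c3 is down to just 8 ⇒ r4c3=8.
Step 23. [r5c1∈{1}] r5c1's peers cover all but 1, so r5c1=1.
Step 24. [r7c5∈{5}] r7c5's peers cover all but 5. So r7c5=5.
Step 25. [r3c8∈{6}] r3c8 is down to just 6. So r3c8=6.
Step 26. [r3c6∈{1}] only 1 remains possible at r3c6 ⇒ r3c6=1.
Step 27. [r7c3∈{3}] only 3 remains possible at r7c3, so r7c3=3.
Step 28. [r6c6∈{2}] r6c6 is down to just 2 ⇒ r6c6=2.
Step 29. [r9c2∈{5}] only 5 remains possible at r9c2, so r9c2=5.
Step 30. [r1c3∈{9}] nothing but 9 survives at r1c3. So r1c3=9.
Step 31. [r8c2∈{6}] r8c2 has the single candidate 6. So r8c2=6.
Step 32. [r2c5∈{9}] only 9 remains possible at r2c5, so r2c5=9.
Step 33. [r9c1∈{9}] r9c1 has the single candidate 9, so r9c1=9.
Step 34. [r6c1∈{6}] only 6 remains possible at r6c1, so r6c1=6.
Step 35. [r9c7∈{8}] only 8 remains possible at r9c7 ⇒ r9c7=8.
Step 36. [r7c4∈{8}] r7c4's peers cover all but 8. So r7c4=8.
Step 37. [r5c7∈{7}] only 7 remains possible at r5c7. So r5c7=7.
Step 38. [r5c6∈{3}] nothing but 3 survives at r5c6 ⇒ r5c6=3.
Step 39. [r1c7∈{4}] r1c7 is down to just 4 ⇒ r1c7=4.
Step 40. [r3c7∈{2}] r3c7 has the single candidate 2 ⇒ r3c7=2.
Step 41. [r6c7∈{9}] r6c7 is down to just 9. So r6c7=9.
Step 42. [r1c9∈{1}] r1c9 is down to just 1. So r1c9=1.
Step 43. [r8c3∈{2}] r8c3's peers cover all but 2. So r8c3=2.
Step 44. [r2c9∈{7}] r2c9 is down to just 7, so r2c9=7.
Step 45. [r5c5∈{4}] r5c5 is down to just 4 ⇒ r5c5=4.

Answer: 3 2 9 7 6 8 4 5 1 / 5 1 6 2 9 4 3 8 7 / 7 8 4 5 3 1 2 6 9 / 2 4 8 9 7 5 1 3 6 / 1 9 5 6 4 3 7 2 8 / 6 3 7 1 8 2 9 4 5 / 4 7 3 8 5 9 6 1 2 / 8 6 2 3 1 7 5 9 4 / 9 5 1 4 2 6 8 7 3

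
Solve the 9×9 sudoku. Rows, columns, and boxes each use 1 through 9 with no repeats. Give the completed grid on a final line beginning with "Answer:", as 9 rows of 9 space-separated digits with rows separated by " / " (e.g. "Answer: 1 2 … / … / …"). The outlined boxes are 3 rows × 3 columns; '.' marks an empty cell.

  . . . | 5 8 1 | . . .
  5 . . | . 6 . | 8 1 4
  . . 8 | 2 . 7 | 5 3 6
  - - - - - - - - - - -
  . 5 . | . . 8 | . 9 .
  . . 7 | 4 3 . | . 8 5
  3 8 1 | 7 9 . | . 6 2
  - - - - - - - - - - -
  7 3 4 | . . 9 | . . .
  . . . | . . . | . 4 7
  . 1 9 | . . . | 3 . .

Step 1. [r4c1∈{2,4,6}] r4c1 is the only open cell in box 4 admitting 4. So r4c1=4.
Step 2. [r1c2∈{2,4,6,7,9}] in row 1, 4 fits only at r1c2. So r1c2=4.
Step 3. [r8c3∈{2,5,6}] col 3 places 5 nowhere but r8c3. So r8c3=5.
Step 4. [r3c2∈{9}] r3c2 is down to just 9. So r3c2=9.
Step 5. [r8c7∈{1,2,6,9}] across row 8, 9 lands solely at r8c7. So r8c7=9.
Step 6. [r9c6∈{2,4,5,6}] 4 has one home in col 6: r9c6 ⇒ r9c6=4.
Step 7. [r9c9∈{8}] r9c9 has the single candidate 8 ⇒ r9c9=8.
Step 8. [r9c4∈{6}] r9c4 is down to just 6 ⇒ r9c4=6.
Step 9. [r9c1∈{2}] r9c1 is down to just 2. So r9c1=2.
Step 10. [r4c4∈{1}] r4c4 is down to just 1 ⇒ r4c4=1.
Step 11. [r4c5∈{2}] nothing but 2 survives at r4c5, so r4c5=2.
Step 12. [r4c3∈{6}] nothing but 6 survives at r4c3, so r4c3=6.
Step 13. [r2c6∈{3}] r2c6's peers cover all but 3. So r2c6=3.
Step 14. [r2c3∈{2}] r2c3 is down to just 2 ⇒ r2c3=2.
Step 15. [r7c9∈{1}] r7c9 has the single candidate 1, so r7c9=1.
Step 16. [r8c1∈{6,8}] col 1 places 8 nowhere but r8c1. So r8c1=8.
Step 17. [r1c8∈{2,7}] r1c8 is the only open cell in col 8 admitting 7. So r1c8=7.
Step 18. [r9c8∈{5}] only 5 remains possible at r9c8 ⇒ r9c8=5.
Step 19. [r7c8∈{2}] r7c8 is down to just 2, so r7c8=2.
Step 20. [r1c9∈{9}] r1c9 has the single candidate 9 ⇒ r1c9=9.
Step 21. [r7c5∈{5}] r7c5's peers cover all but 5 ⇒ r7c5=5.
Step 22. [r1c1∈{6}] r1c1 has the single candidate 6, so r1c1=6.
Step 23. [r7c4∈{8}] r7c4 is down to just 8. So r7c4=8.
Step 24. [r2c2∈{7}] nothing but 7 survives at r2c2 ⇒ r2c2=7.
Step 25. [r1c7∈{2}] r1c7 has the single candidate 2 ⇒ r1c7=2.
Step 26. [r5c2∈{2}] r5c2's peers cover all but 2, so r5c2=2.
Step 27. [r4c9∈{3}] nothing but 3 survives at r4c9, so r4c9=3.
Step 28. [r5c1∈{9}] only 9 remains possible at r5c1, so r5c1=9.
Step 29. [r8c6∈{2}] nothing but 2 survives at r8c6, so r8c6=2.
Step 30. [r1c3∈{3}] r1c3 has the single candidate 3 ⇒ r1c3=3.
Step 31. [r5c7∈{1}] r5c7 is down to just 1 ⇒ r5c7=1.
Step 32. [r6c7∈{4}] nothing but 4 survives at r6c7. So r6c7=4.
Step 33. [r8c4∈{3}] only 3 remains possible at r8c4 ⇒ r8c4=3.
Step 34. [r4c7∈{7}] only 7 remains possible at r4c7, so r4c7=7.
Step 35. [r9c5∈{7}] r9c5 has the single candidate 7 ⇒ r9c5=7.
Step 36. [r8c2∈{6}] r8c2 has the single candidate 6 ⇒ r8c2=6.
Step 37. [r6c6∈{5}] only 5 remains possible at r6c6, so r6c6=5.
Step 38. [r2c4∈{9}] r2c4 is down to just 9, so r2c4=9.
Step 39. [r8c5∈{1}] r8c5's peers cover all but 1 ⇒ r8c5=1.
Step 40. [r3c5∈{4}] nothing but 4 survives at r3c5 ⇒ r3c5=4.
Step 41. [r3c1∈{1}] r3c1's peers cover all but 1 ⇒ r3c1=1.
Step 42. [r7c7∈{6}] only 6 remains possible at r7c7. So r7c7=6.
Step 43. [r5c6∈{6}] r5c6 is down to just 6 ⇒ r5c6=6.

Answer: 6 4 3 5 8 1 2 7 9 / 5 7 2 9 6 3 8 1 4 / 1 9 8 2 4 7 5 3 6 / 4 5 6 1 2 8 7 9 3 / 9 2 7 4 3 6 1 8 5 / 3 8 1 7 9 5 4 6 2 / 7 3 4 8 5 9 6 2 1 / 8 6 5 3 1 2 9 4 7 / 2 1 9 6 7 4 3 5 8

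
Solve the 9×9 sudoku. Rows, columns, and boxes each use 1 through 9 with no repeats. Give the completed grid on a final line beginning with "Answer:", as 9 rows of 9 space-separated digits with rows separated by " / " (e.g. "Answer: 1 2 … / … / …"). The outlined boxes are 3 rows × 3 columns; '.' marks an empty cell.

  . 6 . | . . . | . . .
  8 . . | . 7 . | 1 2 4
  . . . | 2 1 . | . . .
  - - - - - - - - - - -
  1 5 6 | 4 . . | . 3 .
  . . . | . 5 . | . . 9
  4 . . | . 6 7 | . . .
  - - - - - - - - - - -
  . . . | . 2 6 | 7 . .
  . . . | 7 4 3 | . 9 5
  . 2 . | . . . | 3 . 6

Step 1. [r1c3∈{1,2,3,4,5,7,9}] in row 1, 1 fits only at r1c3 ⇒ r1c3=1.
Step 2. [r8c3∈{8}] only 8 remains possible at r8c3, so r8c3=8.
Step 3. [r1c5∈{3,8,9}] in col 5, 3 fits only at r1c5. So r1c5=3.
Step 4. [r3c9∈{3,7,8}] across col 9, 3 lands solely at r3c9, so r3c9=3.
Step 5. [r1c6∈{4,5,8,9}] row 1 places 4 nowhere but r1c6 ⇒ r1c6=4.
Step 6. [r4c9∈{2,7,8}] r4c9 is the only open cell in row 4 admitting 7. So r4c9=7.
Step 7. [r1c9∈{8}] r1c9's peers cover all but 8, so r1c9=8.
Step 8. [r7c9∈{1}] r7c9 is down to just 1. So r7c9=1.
Step 9. [r3c6∈{5,8,9}] across row 3, 8 lands solely at r3c6. So r3c6=8.
Step 10. [r6c9∈{2}] r6c9 is down to just 2, so r6c9=2.
Step 11. [r4c7∈{8}] r4c7 is down to just 8 ⇒ r4c7=8.
Step 12. [r9c5∈{8,9}] col 5 places 8 nowhere but r9c5. So r9c5=8.
Step 13. [r1c1∈{2,5,7,9}] in row 1, 2 fits only at r1c1, so r1c1=2.
Step 14. [r5c3∈{2,3,7}] r5c3 is the only open cell in col 3 admitting 2 ⇒ r5c3=2.
Step 15. [r5c6∈{1}] r5c6 has the single candidate 1, so r5c6=1.
Step 16. [r9c8∈{4}] r9c8 is down to just 4 ⇒ r9c8=4.
Step 17. [r6c7∈{5}] only 5 remains possible at r6c7, so r6c7=5.
Step 18. [r2c4∈{5,6,9}] in row 2, 6 fits only at r2c4 ⇒ r2c4=6.
Step 19. [r9c4∈{1,5,9}] 1 has one home in row 9: r9c4. So r9c4=1.
Step 20. [r4c5∈{9}] r4c5 is down to just 9 ⇒ r4c5=9.
Step 21. [r1c8∈{5,7}] 7 has one home in row 1: r1c8, so r1c8=7.
Step 22. [r1c4∈{5,9}] row 1 places 5 nowhere but r1c4, so r1c4=5.
Step 23. [r2c3∈{3,5,9}] row 2 places 5 nowhere but r2c3. So r2c3=5.
Step 24. [r7c4∈{9}] nothing but 9 survives at r7c4 ⇒ r7c4=9.
Step 25. [r2c2∈{3,9}] in row 2, 3 fits only at r2c2, so r2c2=3.
Step 26. [r7c1∈{3,5}] across row 7, 5 lands solely at r7c1, so r7c1=5.
Step 27. [r5c1∈{3,7}] r5c1 is the only open cell in col 1 admitting 3. So r5c1=3.
Step 28. [r6c3∈{9}] r6c3 is down to just 9. So r6c3=9.
Step 29. [r3c2∈{4,7,9}] col 2 places 9 nowhere but r3c2, so r3c2=9.
Step 30. [r5c4∈{8}] only 8 remains possible at r5c4 ⇒ r5c4=8.
Step 31. [r5c8∈{6}] r5c8's peers cover all but 6, so r5c8=6.
Step 32. [r3c1∈{7}] r3c1 has the single candidate 7, so r3c1=7.
Step 33. [r7c2∈{4}] r7c2's peers cover all but 4, so r7c2=4.
Step 34. [r8c1∈{6}] only 6 remains possible at r8c1, so r8c1=6.
Step 35. [r7c8∈{8}] only 8 remains possible at r7c8 ⇒ r7c8=8.
Step 36. [r6c4∈{3}] r6c4 has the single candidate 3, so r6c4=3.
Step 37. [r6c8∈{1}] r6c8 is down to just 1. So r6c8=1.
Step 38. [r4c6∈{2}] only 2 remains possible at r4c6, so r4c6=2.
Step 39. [r9c1∈{9}] only 9 remains possible at r9c1. So r9c1=9.
Step 40. [r1c7∈{9}] nothing but 9 survives at r1c7, so r1c7=9.
Step 41. [r5c7∈{4}] r5c7 is down to just 4. So r5c7=4.
Step 42. [r8c7∈{2}] r8c7 has the single candidate 2, so r8c7=2.
Step 43. [r5c2∈{7}] nothing but 7 survives at r5c2, so r5c2=7.
Step 44. [r3c7∈{6}] only 6 remains possible at r3c7. So r3c7=6.
Step 45. [r7c3∈{3}] r7c3 is down to just 3 ⇒ r7c3=3.
Step 46. [r6c2∈{8}] only 8 remains possible at r6c2, so r6c2=8.
Step 47. [r2c6∈{9}] nothing but 9 survives at r2c6, so r2c6=9.
Step 48. [r8c2∈{1}] only 1 remains possible at r8c2, so r8c2=1.
Step 49. [r3c3∈{4}] r3c3 is down to just 4. So r3c3=4.
Step 50. [r9c3∈{7}] r9c3 is down to just 7. So r9c3=7.
Step 51. [r9c6∈{5}] nothing but 5 survives at r9c6. So r9c6=5.
Step 52. [r3c8∈{5}] only 5 remains possible at r3c8, so r3c8=5.

Answer: 2 6 1 5 3 4 9 7 8 / 8 3 5 6 7 9 1 2 4 / 7 9 4 2 1 8 6 5 3 / 1 5 6 4 9 2 8 3 7 / 3 7 2 8 5 1 4 6 9 / 4 8 9 3 6 7 5 1 2 / 5 4 3 9 2 6 7 8 1 / 6 1 8 7 4 3 2 9 5 / 9 2 7 1 8 5 3 4 6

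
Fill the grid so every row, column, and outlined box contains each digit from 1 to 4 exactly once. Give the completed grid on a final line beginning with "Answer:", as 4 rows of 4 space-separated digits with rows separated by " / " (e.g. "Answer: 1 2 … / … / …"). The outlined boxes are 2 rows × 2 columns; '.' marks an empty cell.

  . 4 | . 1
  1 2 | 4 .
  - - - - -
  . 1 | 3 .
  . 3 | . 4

Step 1. [r4c1∈{2}] only 2 remains possible at r4c1. So r4c1=2.
Step 2. [r1c1∈{3}] only 3 remains possible at r1c1, so r1c1=3.
Step 3. [r3c4∈{2}] r3c4 is down to just 2 ⇒ r3c4=2.
Step 4. [r3c1∈{4}] r3c1 is down to just 4 ⇒ r3c1=4.
Step 5. [r4c3∈{1}] r4c3's peers cover all but 1 ⇒ r4c3=1.
Step 6. [r1c3∈{2}] only 2 remains possible at r1c3 ⇒ r1c3=2.
Step 7. [r2c4∈{3}] r2c4's peers cover all but 3. So r2c4=3.

Answer: 3 4 2 1 / 1 2 4 3 / 4 1 3 2 / 2 3 1 4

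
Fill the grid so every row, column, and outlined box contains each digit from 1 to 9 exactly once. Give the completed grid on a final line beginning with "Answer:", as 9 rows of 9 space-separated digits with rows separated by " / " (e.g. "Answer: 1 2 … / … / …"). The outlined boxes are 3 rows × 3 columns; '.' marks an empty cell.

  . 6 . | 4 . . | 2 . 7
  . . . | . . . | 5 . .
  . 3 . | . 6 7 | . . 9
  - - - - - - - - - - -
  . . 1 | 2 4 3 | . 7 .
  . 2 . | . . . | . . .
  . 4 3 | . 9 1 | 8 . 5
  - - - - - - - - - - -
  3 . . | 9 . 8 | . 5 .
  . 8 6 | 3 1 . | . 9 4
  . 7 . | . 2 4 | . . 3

Step 1. [r2c9∈{1,6,8}] 8 has one home in col 9: r2c9. So r2c9=8.
Step 2. [r4c1∈{5,6,8,9}] row 4 places 8 nowhere but r4c1 ⇒ r4c1=8.
Step 3. [r5c6∈{5,6}] col 6 places 6 nowhere but r5c6. So r5c6=6.
Step 4. [r2c8∈{1,3,4,6}] across row 2, 6 lands solely at r2c8 ⇒ r2c8=6.
Step 5. [r7c2∈{1}] r7c2's peers cover all but 1 ⇒ r7c2=1.
Step 6. [r2c2∈{9}] r2c2's peers cover all but 9, so r2c2=9.
Step 7. [r8c1∈{2,5}] 2 has one home in row 8: r8c1 ⇒ r8c1=2.
Step 8. [r3c3∈{2,4,5,8}] r3c3 is the only open cell in row 3 admitting 2. So r3c3=2.
Step 9. [r5c7∈{1,3,4,9}] col 7 places 3 nowhere but r5c7 ⇒ r5c7=3.
Step 10. [r3c4∈{1,5,8}] row 3 places 8 nowhere but r3c4, so r3c4=8.
Step 11. [r3c1∈{1,4,5}] row 3 places 5 nowhere but r3c1. So r3c1=5.
Step 12. [r6c4∈{7}] r6c4's peers cover all but 7. So r6c4=7.
Step 13. [r9c3∈{5,9}] 5 has one home in box 7: r9c3 ⇒ r9c3=5.
Step 14. [r2c1∈{1,4,7}] across col 1, 4 lands solely at r2c1, so r2c1=4.
Step 15. [r1c8∈{1,3}] in col 8, 3 fits only at r1c8. So r1c8=3.
Step 16. [r5c3∈{7,9}] r5c3 is the only open cell in col 3 admitting 9. So r5c3=9.
Step 17. [r4c9∈{6}] r4c9's peers cover all but 6. So r4c9=6.
Step 18. [r5c8∈{1,4}] row 5 places 4 nowhere but r5c8. So r5c8=4.
Step 19. [r3c8∈{1}] r3c8's peers cover all but 1. So r3c8=1.
Step 20. [r1c5∈{5}] nothing but 5 survives at r1c5. So r1c5=5.
Step 21. [r7c7∈{6,7}] row 7 places 6 nowhere but r7c7, so r7c7=6.
Step 22. [r6c8∈{2}] only 2 remains possible at r6c8, so r6c8=2.
Step 23. [r2c4∈{1}] r2c4's peers cover all but 1. So r2c4=1.
Step 24. [r5c9∈{1}] r5c9 is down to just 1 ⇒ r5c9=1.
Step 25. [r7c9∈{2}] r7c9 has the single candidate 2 ⇒ r7c9=2.
Step 26. [r3c7∈{4}] nothing but 4 survives at r3c7, so r3c7=4.
Step 27. [r6c1∈{6}] nothing but 6 survives at r6c1, so r6c1=6.
Step 28. [r4c2∈{5}] r4c2 has the single candidate 5. So r4c2=5.
Step 29. [r1c3∈{8}] only 8 remains possible at r1c3 ⇒ r1c3=8.
Step 30. [r5c5∈{8}] nothing but 8 survives at r5c5, so r5c5=8.
Step 31. [r8c7∈{7}] r8c7 is down to just 7, so r8c7=7.
Step 32. [r5c1∈{7}] r5c1's peers cover all but 7. So r5c1=7.
Step 33. [r8c6∈{5}] r8c6's peers cover all but 5 ⇒ r8c6=5.
Step 34. [r4c7∈{9}] nothing but 9 survives at r4c7 ⇒ r4c7=9.
Step 35. [r1c6∈{9}] r1c6 has the single candidate 9. So r1c6=9.
Step 36. [r2c5∈{3}] r2c5 is down to just 3. So r2c5=3.
Step 37. [r5c4∈{5}] r5c4 has the single candidate 5, so r5c4=5.
Step 38. [r9c4∈{6}] r9c4's peers cover all but 6, so r9c4=6.
Step 39. [r2c6∈{2}] only 2 remains possible at r2c6 ⇒ r2c6=2.
Step 40. [r9c8∈{8}] r9c8's peers cover all but 8. So r9c8=8.
Step 41. [r2c3∈{7}] r2c3 is down to just 7, so r2c3=7.
Step 42. [r9c1∈{9}] r9c1 has the single candidate 9 ⇒ r9c1=9.
Step 43. [r1c1∈{1}] r1c1 is down to just 1, so r1c1=1.
Step 44. [r7c5∈{7}] r7c5's peers cover all but 7, so r7c5=7.
Step 45. [r9c7∈{1}] nothing but 1 survives at r9c7, so r9c7=1.
Step 46. [r7c3∈{4}] nothing but 4 survives at r7c3 ⇒ r7c3=4.

Answer: 1 6 8 4 5 9 2 3 7 / 4 9 7 1 3 2 5 6 8 / 5 3 2 8 6 7 4 1 9 / 8 5 1 2 4 3 9 7 6 / 7 2 9 5 8 6 3 4 1 / 6 4 3 7 9 1 8 2 5 / 3 1 4 9 7 8 6 5 2 / 2 8 6 3 1 5 7 9 4 / 9 7 5 6 2 4 1 8 3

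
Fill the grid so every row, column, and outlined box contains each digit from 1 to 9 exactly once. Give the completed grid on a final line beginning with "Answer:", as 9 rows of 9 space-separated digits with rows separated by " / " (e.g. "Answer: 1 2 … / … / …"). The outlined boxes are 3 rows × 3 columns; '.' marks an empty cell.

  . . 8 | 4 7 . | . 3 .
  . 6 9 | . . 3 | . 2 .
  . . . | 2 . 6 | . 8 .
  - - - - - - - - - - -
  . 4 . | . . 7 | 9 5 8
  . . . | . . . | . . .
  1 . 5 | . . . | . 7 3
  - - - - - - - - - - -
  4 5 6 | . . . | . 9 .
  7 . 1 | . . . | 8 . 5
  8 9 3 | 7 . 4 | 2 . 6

Step 1. [r5c8∈{1,4,6}] 6 has one home in col 8: r5c8. So r5c8=6.
Step 2. [r5c9∈{1,2,4}] across col 9, 2 lands solely at r5c9, so r5c9=2.
Step 3. [r5c7∈{1,4}] r5c7 is the only open cell in box 6 admitting 1 ⇒ r5c7=1.
Step 4. [r2c1∈{5}] r2c1's peers cover all but 5. So r2c1=5.
Step 5. [r5c4∈{3,5,8,9}] 5 has one home in col 4: r5c4. So r5c4=5.
Step 6. [r1c6∈{1,5,9}] across col 6, 5 lands solely at r1c6 ⇒ r1c6=5.
Step 7. [r7c6∈{1,2,8}] across col 6, 1 lands solely at r7c6, so r7c6=1.
Step 8. [r7c5∈{2,3,8}] row 7 places 2 nowhere but r7c5. So r7c5=2.
Step 9. [r3c5∈{1,9}] across box 2, 9 lands solely at r3c5 ⇒ r3c5=9.
Step 10. [r4c1∈{2,3,6}] in col 1, 6 fits only at r4c1, so r4c1=6.
Step 11. [r7c4∈{3,8}] r7c4 is the only open cell in row 7 admitting 8, so r7c4=8.
Step 12. [r7c9∈{7}] r7c9's peers cover all but 7, so r7c9=7.
Step 13. [r8c6∈{9}] r8c6 is down to just 9, so r8c6=9.
Step 14. [r5c6∈{8}] r5c6's peers cover all but 8. So r5c6=8.
Step 15. [r6c7∈{4}] r6c7's peers cover all but 4, so r6c7=4.
Step 16. [r2c4∈{1}] only 1 remains possible at r2c4. So r2c4=1.
Step 17. [r4c4∈{3}] only 3 remains possible at r4c4 ⇒ r4c4=3.
Step 18. [r8c2∈{2}] nothing but 2 survives at r8c2, so r8c2=2.
Step 19. [r5c3∈{7}] r5c3 is down to just 7, so r5c3=7.
Step 20. [r3c2∈{1,3,7}] r3c2 is the only open cell in col 2 admitting 7, so r3c2=7.
Step 21. [r3c9∈{1,4}] 1 has one home in row 3: r3c9, so r3c9=1.
Step 22. [r6c5∈{6}] nothing but 6 survives at r6c5 ⇒ r6c5=6.
Step 23. [r5c1∈{3,9}] r5c1 is the only open cell in row 5 admitting 9 ⇒ r5c1=9.
Step 24. [r8c8∈{4}] r8c8 has the single candidate 4. So r8c8=4.
Step 25. [r8c5∈{3}] r8c5's peers cover all but 3, so r8c5=3.
Step 26. [r3c3∈{4}] only 4 remains possible at r3c3 ⇒ r3c3=4.
Step 27. [r7c7∈{3}] only 3 remains possible at r7c7 ⇒ r7c7=3.
Step 28. [r6c4∈{9}] only 9 remains possible at r6c4 ⇒ r6c4=9.
Step 29. [r5c2∈{3}] r5c2 is down to just 3. So r5c2=3.
Step 30. [r4c5∈{1}] nothing but 1 survives at r4c5, so r4c5=1.
Step 31. [r9c8∈{1}] r9c8 has the single candidate 1. So r9c8=1.
Step 32. [r1c1∈{2}] only 2 remains possible at r1c1. So r1c1=2.
Step 33. [r8c4∈{6}] only 6 remains possible at r8c4 ⇒ r8c4=6.
Step 34. [r6c6∈{2}] nothing but 2 survives at r6c6. So r6c6=2.
Step 35. [r6c2∈{8}] r6c2 is down to just 8. So r6c2=8.
Step 36. [r2c7∈{7}] r2c7 is down to just 7, so r2c7=7.
Step 37. [r3c7∈{5}] nothing but 5 survives at r3c7 ⇒ r3c7=5.
Step 38. [r9c5∈{5}] only 5 remains possible at r9c5, so r9c5=5.
Step 39. [r5c5∈{4}] only 4 remains possible at r5c5. So r5c5=4.
Step 40. [r1c7∈{6}] r1c7 has the single candidate 6 ⇒ r1c7=6.
Step 41. [r1c2∈{1}] r1c2 is down to just 1 ⇒ r1c2=1.
Step 42. [r2c5∈{8}] r2c5's peers cover all but 8, so r2c5=8.
Step 43. [r2c9∈{4}] only 4 remains possible at r2c9 ⇒ r2c9=4.
Step 44. [r3c1∈{3}] r3c1's peers cover all but 3, so r3c1=3.
Step 45. [r1c9∈{9}] r1c9 has the single candidate 9 ⇒ r1c9=9.
Step 46. [r4c3∈{2}] nothing but 2 survives at r4c3, so r4c3=2.

Answer: 2 1 8 4 7 5 6 3 9 / 5 6 9 1 8 3 7 2 4 / 3 7 4 2 9 6 5 8 1 / 6 4 2 3 1 7 9 5 8 / 9 3 7 5 4 8 1 6 2 / 1 8 5 9 6 2 4 7 3 / 4 5 6 8 2 1 3 9 7 / 7 2 1 6 3 9 8 4 5 / 8 9 3 7 5 4 2 1 6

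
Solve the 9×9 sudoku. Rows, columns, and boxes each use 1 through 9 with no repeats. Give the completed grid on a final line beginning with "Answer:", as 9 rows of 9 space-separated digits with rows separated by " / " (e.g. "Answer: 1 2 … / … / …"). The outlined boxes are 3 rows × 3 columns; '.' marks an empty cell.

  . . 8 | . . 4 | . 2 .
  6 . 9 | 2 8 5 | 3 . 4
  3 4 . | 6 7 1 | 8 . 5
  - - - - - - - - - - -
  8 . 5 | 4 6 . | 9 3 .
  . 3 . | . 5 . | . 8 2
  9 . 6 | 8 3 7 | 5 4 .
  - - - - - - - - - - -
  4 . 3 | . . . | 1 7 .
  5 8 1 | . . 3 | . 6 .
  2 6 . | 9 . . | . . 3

Step 1. [r2c2∈{1,7}] row 2 places 7 nowhere but r2c2, so r2c2=7.
Step 2. [r1c9∈{1,6,7,9}] in col 9, 6 fits only at r1c9, so r1c9=6.
Step 3. [r5c1∈{1,7}] in col 1, 7 fits only at r5c1. So r5c1=7.
Step 4. [r6c9∈{1}] only 1 remains possible at r6c9 ⇒ r6c9=1.
Step 5. [r9c7∈{4}] r9c7 is down to just 4 ⇒ r9c7=4.
Step 6. [r7c6∈{2,6,8}] 6 has one home in row 7: r7c6, so r7c6=6.
Step 7. [r4c2∈{1,2}] 1 has one home in row 4: r4c2. So r4c2=1.
Step 8. [r7c9∈{8,9}] in row 7, 8 fits only at r7c9. So r7c9=8.
Step 9. [r8c5∈{2,4}] in row 8, 4 fits only at r8c5 ⇒ r8c5=4.
Step 10. [r8c4∈{7}] r8c4 is down to just 7. So r8c4=7.
Step 11. [r7c5∈{2}] r7c5 has the single candidate 2. So r7c5=2.
Step 12. [r7c4∈{5}] only 5 remains possible at r7c4, so r7c4=5.
Step 13. [r8c9∈{9}] only 9 remains possible at r8c9, so r8c9=9.
Step 14. [r1c5∈{9}] nothing but 9 survives at r1c5. So r1c5=9.
Step 15. [r9c8∈{5}] r9c8 is down to just 5, so r9c8=5.
Step 16. [r9c6∈{8}] r9c6 has the single candidate 8. So r9c6=8.
Step 17. [r9c5∈{1}] only 1 remains possible at r9c5 ⇒ r9c5=1.
Step 18. [r1c2∈{5}] r1c2 has the single candidate 5, so r1c2=5.
Step 19. [r8c7∈{2}] r8c7's peers cover all but 2, so r8c7=2.
Step 20. [r5c4∈{1}] nothing but 1 survives at r5c4 ⇒ r5c4=1.
Step 21. [r1c7∈{7}] r1c7 is down to just 7 ⇒ r1c7=7.
Step 22. [r4c9∈{7}] only 7 remains possible at r4c9. So r4c9=7.
Step 23. [r1c1∈{1}] r1c1 is down to just 1, so r1c1=1.
Step 24. [r3c3∈{2}] r3c3 is down to just 2, so r3c3=2.
Step 25. [r5c6∈{9}] only 9 remains possible at r5c6 ⇒ r5c6=9.
Step 26. [r5c3∈{4}] r5c3 has the single candidate 4 ⇒ r5c3=4.
Step 27. [r7c2∈{9}] only 9 remains possible at r7c2. So r7c2=9.
Step 28. [r1c4∈{3}] r1c4's peers cover all but 3 ⇒ r1c4=3.
Step 29. [r2c8∈{1}] r2c8 has the single candidate 1 ⇒ r2c8=1.
Step 30. [r5c7∈{6}] r5c7 has the single candidate 6. So r5c7=6.
Step 31. [r3c8∈{9}] r3c8 has the single candidate 9 ⇒ r3c8=9.
Step 32. [r9c3∈{7}] r9c3 has the single candidate 7 ⇒ r9c3=7.
Step 33. [r6c2∈{2}] r6c2 is down to just 2. So r6c2=2.
Step 34. [r4c6∈{2}] r4c6 has the single candidate 2. So r4c6=2.

Answer: 1 5 8 3 9 4 7 2 6 / 6 7 9 2 8 5 3 1 4 / 3 4 2 6 7 1 8 9 5 / 8 1 5 4 6 2 9 3 7 / 7 3 4 1 5 9 6 8 2 / 9 2 6 8 3 7 5 4 1 / 4 9 3 5 2 6 1 7 8 / 5 8 1 7 4 3 2 6 9 / 2 6 7 9 1 8 4 5 3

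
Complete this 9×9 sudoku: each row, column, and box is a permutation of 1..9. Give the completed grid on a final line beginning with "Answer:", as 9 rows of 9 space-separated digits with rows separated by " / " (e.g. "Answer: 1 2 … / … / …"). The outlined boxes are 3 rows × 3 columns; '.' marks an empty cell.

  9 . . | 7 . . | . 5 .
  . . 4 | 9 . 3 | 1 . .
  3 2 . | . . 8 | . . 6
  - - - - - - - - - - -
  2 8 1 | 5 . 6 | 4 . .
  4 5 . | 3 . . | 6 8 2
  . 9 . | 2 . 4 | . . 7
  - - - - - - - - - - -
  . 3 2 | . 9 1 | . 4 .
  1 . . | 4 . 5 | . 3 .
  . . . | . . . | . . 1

Step 1. [r9c8∈{2,6,7,9}] col 8 places 6 nowhere but r9c8. So r9c8=6.
Step 2. [r9c4∈{8}] r9c4's peers cover all but 8 ⇒ r9c4=8.
Step 3. [r2c9∈{8}] r2c9 is down to just 8, so r2c9=8.
Step 4. [r5c3∈{7}] r5c3's peers cover all but 7. So r5c3=7.
Step 5. [r9c6∈{2,7}] col 6 places 7 nowhere but r9c6, so r9c6=7.
Step 6. [r7c1∈{5,6,7,8}] 8 has one home in col 1: r7c1. So r7c1=8.
Step 7. [r2c1∈{5,6,7}] across col 1, 7 lands solely at r2c1 ⇒ r2c1=7.
Step 8. [r2c2∈{6}] r2c2's peers cover all but 6 ⇒ r2c2=6.
Step 9. [r8c9∈{9}] nothing but 9 survives at r8c9, so r8c9=9.
Step 10. [r1c5∈{1,2,4,6}] across row 1, 6 lands solely at r1c5 ⇒ r1c5=6.
Step 11. [r7c7∈{5,7}] across row 7, 7 lands solely at r7c7 ⇒ r7c7=7.
Step 12. [r8c5∈{2}] only 2 remains possible at r8c5, so r8c5=2.
Step 13. [r3c5∈{1,4,5}] r3c5 is the only open cell in row 3 admitting 4. So r3c5=4.
Step 14. [r9c7∈{2,5}] across row 9, 2 lands solely at r9c7. So r9c7=2.
Step 15. [r6c3∈{3,6}] col 3 places 3 nowhere but r6c3. So r6c3=3.
Step 16. [r1c7∈{3}] r1c7 is down to just 3, so r1c7=3.
Step 17. [r9c3∈{5,9}] r9c3 is the only open cell in row 9 admitting 9. So r9c3=9.
Step 18. [r3c8∈{7,9}] in row 3, 7 fits only at r3c8, so r3c8=7.
Step 19. [r6c5∈{1,8}] in row 6, 8 fits only at r6c5 ⇒ r6c5=8.
Step 20. [r1c2∈{1}] r1c2 is down to just 1. So r1c2=1.
Step 21. [r9c2∈{4}] nothing but 4 survives at r9c2, so r9c2=4.
Step 22. [r2c5∈{5}] r2c5 has the single candidate 5 ⇒ r2c5=5.
Step 23. [r6c1∈{6}] r6c1 is down to just 6. So r6c1=6.
Step 24. [r5c6∈{9}] r5c6 has the single candidate 9 ⇒ r5c6=9.
Step 25. [r7c4∈{6}] r7c4's peers cover all but 6. So r7c4=6.
Step 26. [r3c4∈{1}] r3c4 has the single candidate 1, so r3c4=1.
Step 27. [r5c5∈{1}] r5c5's peers cover all but 1, so r5c5=1.
Step 28. [r4c5∈{7}] r4c5 has the single candidate 7 ⇒ r4c5=7.
Step 29. [r2c8∈{2}] only 2 remains possible at r2c8, so r2c8=2.
Step 30. [r9c1∈{5}] nothing but 5 survives at r9c1 ⇒ r9c1=5.
Step 31. [r6c8∈{1}] r6c8's peers cover all but 1 ⇒ r6c8=1.
Step 32. [r8c7∈{8}] only 8 remains possible at r8c7, so r8c7=8.
Step 33. [r1c6∈{2}] r1c6 is down to just 2. So r1c6=2.
Step 34. [r3c3∈{5}] r3c3 has the single candidate 5. So r3c3=5.
Step 35. [r1c9∈{4}] r1c9 is down to just 4, so r1c9=4.
Step 36. [r6c7∈{5}] r6c7's peers cover all but 5, so r6c7=5.
Step 37. [r4c8∈{9}] nothing but 9 survives at r4c8 ⇒ r4c8=9.
Step 38. [r4c9∈{3}] nothing but 3 survives at r4c9. So r4c9=3.
Step 39. [r3c7∈{9}] only 9 remains possible at r3c7, so r3c7=9.
Step 40. [r9c5∈{3}] r9c5 has the single candidate 3, so r9c5=3.
Step 41. [r8c3∈{6}] only 6 remains possible at r8c3 ⇒ r8c3=6.
Step 42. [r8c2∈{7}] r8c2 is down to just 7. So r8c2=7.
Step 43. [r1c3∈{8}] r1c3 is down to just 8 ⇒ r1c3=8.
Step 44. [r7c9∈{5}] r7c9 is down to just 5, so r7c9=5.

Answer: 9 1 8 7 6 2 3 5 4 / 7 6 4 9 5 3 1 2 8 / 3 2 5 1 4 8 9 7 6 / 2 8 1 5 7 6 4 9 3 / 4 5 7 3 1 9 6 8 2 / 6 9 3 2 8 4 5 1 7 / 8 3 2 6 9 1 7 4 5 / 1 7 6 4 2 5 8 3 9 / 5 4 9 8 3 7 2 6 1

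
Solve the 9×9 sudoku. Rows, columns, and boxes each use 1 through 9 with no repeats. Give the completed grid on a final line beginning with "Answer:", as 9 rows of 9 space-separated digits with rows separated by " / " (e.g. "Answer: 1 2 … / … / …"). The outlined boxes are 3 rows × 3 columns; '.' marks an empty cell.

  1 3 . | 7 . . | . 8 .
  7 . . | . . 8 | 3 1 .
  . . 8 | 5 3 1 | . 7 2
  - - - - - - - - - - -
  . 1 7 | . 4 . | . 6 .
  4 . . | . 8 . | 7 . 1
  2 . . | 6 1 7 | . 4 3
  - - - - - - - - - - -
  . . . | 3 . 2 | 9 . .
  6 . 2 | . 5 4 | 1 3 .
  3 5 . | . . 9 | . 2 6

Step 1. [r4c1∈{5,8,9}] r4c1 is the only open cell in col 1 admitting 5, so r4c1=5.
Step 2. [r8c2∈{7,8,9}] in row 8, 9 fits only at r8c2. So r8c2=9.
Step 3. [r2c4∈{2,4,9}] r2c4 is the only open cell in col 4 admitting 4, so r2c4=4.
Step 4. [r1c6∈{6}] r1c6 is down to just 6 ⇒ r1c6=6.
Step 5. [r7c2∈{4,7,8}] in col 2, 7 fits only at r7c2. So r7c2=7.
Step 6. [r5c8∈{5,9}] col 8 places 9 nowhere but r5c8. So r5c8=9.
Step 7. [r4c9∈{8}] r4c9 has the single candidate 8 ⇒ r4c9=8.
Step 8. [r3c2∈{4,6}] across col 2, 4 lands solely at r3c2 ⇒ r3c2=4.
Step 9. [r1c5∈{2,9}] 2 has one home in row 1: r1c5, so r1c5=2.
Step 10. [r9c4∈{1,8}] col 4 places 1 nowhere but r9c4 ⇒ r9c4=1.
Step 11. [r5c3∈{3,6}] in col 3, 3 fits only at r5c3 ⇒ r5c3=3.
Step 12. [r2c3∈{5,6,9}] across col 3, 6 lands solely at r2c3 ⇒ r2c3=6.
Step 13. [r2c9∈{5,9}] r2c9 is the only open cell in row 2 admitting 5, so r2c9=5.
Step 14. [r7c9∈{4}] only 4 remains possible at r7c9 ⇒ r7c9=4.
Step 15. [r6c3∈{9}] only 9 remains possible at r6c3. So r6c3=9.
Step 16. [r4c4∈{2,9}] in row 4, 9 fits only at r4c4. So r4c4=9.
Step 17. [r5c4∈{2}] r5c4's peers cover all but 2, so r5c4=2.
Step 18. [r6c2∈{8}] only 8 remains possible at r6c2. So r6c2=8.
Step 19. [r5c6∈{5}] nothing but 5 survives at r5c6. So r5c6=5.
Step 20. [r3c1∈{9}] nothing but 9 survives at r3c1. So r3c1=9.
Step 21. [r3c7∈{6}] nothing but 6 survives at r3c7 ⇒ r3c7=6.
Step 22. [r8c4∈{8}] r8c4's peers cover all but 8, so r8c4=8.
Step 23. [r7c3∈{1}] r7c3 has the single candidate 1, so r7c3=1.
Step 24. [r9c5∈{7}] r9c5 has the single candidate 7. So r9c5=7.
Step 25. [r4c7∈{2}] r4c7's peers cover all but 2. So r4c7=2.
Step 26. [r7c1∈{8}] r7c1 is down to just 8, so r7c1=8.
Step 27. [r2c2∈{2}] r2c2 is down to just 2. So r2c2=2.
Step 28. [r1c7∈{4}] r1c7 has the single candidate 4. So r1c7=4.
Step 29. [r7c5∈{6}] only 6 remains possible at r7c5. So r7c5=6.
Step 30. [r7c8∈{5}] r7c8's peers cover all but 5 ⇒ r7c8=5.
Step 31. [r1c9∈{9}] r1c9 has the single candidate 9, so r1c9=9.
Step 32. [r5c2∈{6}] only 6 remains possible at r5c2. So r5c2=6.
Step 33. [r9c3∈{4}] r9c3 has the single candidate 4 ⇒ r9c3=4.
Step 34. [r6c7∈{5}] r6c7's peers cover all but 5. So r6c7=5.
Step 35. [r2c5∈{9}] only 9 remains possible at r2c5 ⇒ r2c5=9.
Step 36. [r4c6∈{3}] r4c6 has the single candidate 3 ⇒ r4c6=3.
Step 37. [r1c3∈{5}] r1c3 has the single candidate 5, so r1c3=5.
Step 38. [r8c9∈{7}] nothing but 7 survives at r8c9. So r8c9=7.
Step 39. [r9c7∈{8}] r9c7's peers cover all but 8. So r9c7=8.

Answer: 1 3 5 7 2 6 4 8 9 / 7 2 6 4 9 8 3 1 5 / 9 4 8 5 3 1 6 7 2 / 5 1 7 9 4 3 2 6 8 / 4 6 3 2 8 5 7 9 1 / 2 8 9 6 1 7 5 4 3 / 8 7 1 3 6 2 9 5 4 / 6 9 2 8 5 4 1 3 7 / 3 5 4 1 7 9 8 2 6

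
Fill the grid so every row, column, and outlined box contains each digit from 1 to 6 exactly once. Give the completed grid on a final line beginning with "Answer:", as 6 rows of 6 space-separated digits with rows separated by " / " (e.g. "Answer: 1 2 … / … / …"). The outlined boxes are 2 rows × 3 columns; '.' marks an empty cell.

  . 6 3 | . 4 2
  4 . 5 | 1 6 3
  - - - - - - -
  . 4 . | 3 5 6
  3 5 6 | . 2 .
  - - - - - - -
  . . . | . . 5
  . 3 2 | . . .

Step 1. [r5c2∈{1}] r5c2's peers cover all but 1, so r5c2=1.
Step 2. [r4c4∈{4}] nothing but 4 survives at r4c4. So r4c4=4.
Step 3. [r6c4∈{6}] nothing but 6 survives at r6c4, so r6c4=6.
Step 4. [r3c1∈{1,2}] r3c1 is the only open cell in row 3 admitting 2 ⇒ r3c1=2.
Step 5. [r6c5∈{1}] r6c5's peers cover all but 1. So r6c5=1.
Step 6. [r5c4∈{2}] r5c4 has the single candidate 2. So r5c4=2.
Step 7. [r5c5∈{3}] nothing but 3 survives at r5c5 ⇒ r5c5=3.
Step 8. [r5c3∈{4}] r5c3 is down to just 4 ⇒ r5c3=4.
Step 9. [r6c1∈{5}] only 5 remains possible at r6c1 ⇒ r6c1=5.
Step 10. [r3c3∈{1}] only 1 remains possible at r3c3 ⇒ r3c3=1.
Step 11. [r2c2∈{2}] only 2 remains possible at r2c2, so r2c2=2.
Step 12. [r1c4∈{5}] only 5 remains possible at r1c4, so r1c4=5.
Step 13. [r1c1∈{1}] nothing but 1 survives at r1c1 ⇒ r1c1=1.
Step 14. [r4c6∈{1}] r4c6 has the single candidate 1 ⇒ r4c6=1.
Step 15. [r6c6∈{4}] r6c6 is down to just 4. So r6c6=4.
Step 16. [r5c1∈{6}] r5c1 has the single candidate 6 ⇒ r5c1=6.

Answer: 1 6 3 5 4 2 / 4 2 5 1 6 3 / 2 4 1 3 5 6 / 3 5 6 4 2 1 / 6 1 4 2 3 5 / 5 3 2 6 1 4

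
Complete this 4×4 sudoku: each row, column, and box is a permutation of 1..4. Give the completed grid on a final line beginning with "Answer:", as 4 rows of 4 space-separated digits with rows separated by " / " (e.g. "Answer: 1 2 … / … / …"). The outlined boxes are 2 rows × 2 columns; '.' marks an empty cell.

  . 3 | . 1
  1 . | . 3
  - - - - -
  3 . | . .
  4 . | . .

Step 1. [r4c4∈{2}] nothing but 2 survives at r4c4. So r4c4=2.
Step 2. [r1c3∈{2,4}] 4 has one home in row 1: r1c3. So r1c3=4.
Step 3. [r4c2∈{1}] r4c2 has the single candidate 1 ⇒ r4c2=1.
Step 4. [r3c2∈{2}] r3c2 has the single candidate 2. So r3c2=2.
Step 5. [r3c4∈{4}] r3c4 is down to just 4. So r3c4=4.
Step 6. [r4c3∈{3}] r4c3's peers cover all but 3. So r4c3=3.
Step 7. [r3c3∈{1}] nothing but 1 survives at r3c3 ⇒ r3c3=1.
Step 8. [r1c1∈{2}] r1c1 is down to just 2. So r1c1=2.
Step 9. [r2c3∈{2}] nothing but 2 survives at r2c3 ⇒ r2c3=2.
Step 10. [r2c2∈{4}] only 4 remains possible at r2c2, so r2c2=4.

Answer: 2 3 4 1 / 1 4 2 3 / 3 2 1 4 / 4 1 3 2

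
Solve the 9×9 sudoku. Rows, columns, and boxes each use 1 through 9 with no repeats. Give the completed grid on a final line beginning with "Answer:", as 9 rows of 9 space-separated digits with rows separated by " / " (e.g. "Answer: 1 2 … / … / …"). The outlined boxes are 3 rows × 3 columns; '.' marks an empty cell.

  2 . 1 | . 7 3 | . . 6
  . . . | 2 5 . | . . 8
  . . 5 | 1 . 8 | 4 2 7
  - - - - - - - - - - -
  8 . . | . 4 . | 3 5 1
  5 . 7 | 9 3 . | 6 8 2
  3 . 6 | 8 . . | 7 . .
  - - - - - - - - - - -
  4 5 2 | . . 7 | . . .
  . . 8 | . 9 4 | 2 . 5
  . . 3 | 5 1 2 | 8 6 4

Step 1. [r1c8∈{9}] nothing but 9 survives at r1c8, so r1c8=9.
Step 2. [r8c8∈{1,3,7}] r8c8 is the only open cell in col 8 admitting 7 ⇒ r8c8=7.
Step 3. [r2c6∈{6,9}] in col 6, 9 fits only at r2c6, so r2c6=9.
Step 4. [r5c2∈{1,4}] r5c2 is the only open cell in row 5 admitting 4. So r5c2=4.
Step 5. [r6c2∈{1,2,9}] r6c2 is the only open cell in box 4 admitting 1, so r6c2=1.
Step 6. [r8c2∈{6}] r8c2 is down to just 6, so r8c2=6.
Step 7. [r2c8∈{1,3}] in box 3, 3 fits only at r2c8, so r2c8=3.
Step 8. [r7c9∈{3,9}] across col 9, 3 lands solely at r7c9. So r7c9=3.
Step 9. [r7c4∈{6}] r7c4 is down to just 6 ⇒ r7c4=6.
Step 10. [r2c2∈{7}] r2c2 is down to just 7 ⇒ r2c2=7.
Step 11. [r9c2∈{9}] r9c2's peers cover all but 9 ⇒ r9c2=9.
Step 12. [r7c8∈{1}] only 1 remains possible at r7c8 ⇒ r7c8=1.
Step 13. [r3c1∈{6,9}] r3c1 is the only open cell in row 3 admitting 9 ⇒ r3c1=9.
Step 14. [r3c2∈{3}] nothing but 3 survives at r3c2, so r3c2=3.
Step 15. [r6c9∈{9}] r6c9's peers cover all but 9. So r6c9=9.
Step 16. [r8c1∈{1}] r8c1's peers cover all but 1, so r8c1=1.
Step 17. [r4c2∈{2}] only 2 remains possible at r4c2. So r4c2=2.
Step 18. [r2c7∈{1}] r2c7 has the single candidate 1. So r2c7=1.
Step 19. [r4c4∈{7}] nothing but 7 survives at r4c4. So r4c4=7.
Step 20. [r4c6∈{6}] only 6 remains possible at r4c6 ⇒ r4c6=6.
Step 21. [r6c8∈{4}] r6c8's peers cover all but 4, so r6c8=4.
Step 22. [r2c1∈{6}] r2c1 has the single candidate 6 ⇒ r2c1=6.
Step 23. [r1c4∈{4}] r1c4's peers cover all but 4 ⇒ r1c4=4.
Step 24. [r7c7∈{9}] only 9 remains possible at r7c7. So r7c7=9.
Step 25. [r4c3∈{9}] r4c3's peers cover all but 9 ⇒ r4c3=9.
Step 26. [r9c1∈{7}] r9c1's peers cover all but 7, so r9c1=7.
Step 27. [r5c6∈{1}] r5c6 is down to just 1, so r5c6=1.
Step 28. [r2c3∈{4}] nothing but 4 survives at r2c3, so r2c3=4.
Step 29. [r6c6∈{5}] r6c6 is down to just 5, so r6c6=5.
Step 30. [r6c5∈{2}] r6c5 has the single candidate 2. So r6c5=2.
Step 31. [r8c4∈{3}] r8c4 has the single candidate 3. So r8c4=3.
Step 32. [r3c5∈{6}] r3c5 has the single candidate 6. So r3c5=6.
Step 33. [r1c7∈{5}] only 5 remains possible at r1c7. So r1c7=5.
Step 34. [r1c2∈{8}] nothing but 8 survives at r1c2, so r1c2=8.
Step 35. [r7c5∈{8}] only 8 remains possible at r7c5. So r7c5=8.

Answer: 2 8 1 4 7 3 5 9 6 / 6 7 4 2 5 9 1 3 8 / 9 3 5 1 6 8 4 2 7 / 8 2 9 7 4 6 3 5 1 / 5 4 7 9 3 1 6 8 2 / 3 1 6 8 2 5 7 4 9 / 4 5 2 6 8 7 9 1 3 / 1 6 8 3 9 4 2 7 5 / 7 9 3 5 1 2 8 6 4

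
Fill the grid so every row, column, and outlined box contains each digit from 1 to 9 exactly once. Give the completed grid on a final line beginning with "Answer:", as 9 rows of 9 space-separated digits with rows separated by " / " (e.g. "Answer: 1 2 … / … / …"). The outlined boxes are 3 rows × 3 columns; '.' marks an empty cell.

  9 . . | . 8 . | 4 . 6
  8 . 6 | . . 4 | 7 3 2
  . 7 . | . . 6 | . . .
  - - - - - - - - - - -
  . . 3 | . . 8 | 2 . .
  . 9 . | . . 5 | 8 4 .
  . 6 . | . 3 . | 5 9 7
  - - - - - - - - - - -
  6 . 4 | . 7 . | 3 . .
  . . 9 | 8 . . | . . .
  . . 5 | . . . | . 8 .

Step 1. [r4c9∈{1}] nothing but 1 survives at r4c9. So r4c9=1.
Step 2. [r9c1∈{1,2,3,7}] r9c1 is the only open cell in row 9 admitting 7, so r9c1=7.
Step 3. [r3c1∈{1,2,3,4,5}] across row 3, 4 lands solely at r3c1 ⇒ r3c1=4.
Step 4. [r3c4∈{1,2,3,5,9}] across row 3, 3 lands solely at r3c4, so r3c4=3.
Step 5. [r1c2∈{1,2,3,5}] in row 1, 3 fits only at r1c2 ⇒ r1c2=3.
Step 6. [r6c4∈{1,2,4}] in row 6, 4 fits only at r6c4. So r6c4=4.
Step 7. [r2c2∈{1,5}] across box 1, 5 lands solely at r2c2. So r2c2=5.
Step 8. [r8c8∈{1,2,5,6,7}] row 8 places 7 nowhere but r8c8 ⇒ r8c8=7.
Step 9. [r7c8∈{1,2,5}] 2 has one home in col 8: r7c8 ⇒ r7c8=2.
Step 10. [r4c4∈{6,7,9}] row 4 places 7 nowhere but r4c4 ⇒ r4c4=7.
Step 11. [r9c6∈{1,2,3,9}] r9c6 is the only open cell in row 9 admitting 3, so r9c6=3.
Step 12. [r7c6∈{1,9}] col 6 places 9 nowhere but r7c6 ⇒ r7c6=9.
Step 13. [r7c9∈{5}] r7c9 has the single candidate 5. So r7c9=5.
Step 14. [r7c4∈{1}] nothing but 1 survives at r7c4, so r7c4=1.
Step 15. [r8c6∈{2}] only 2 remains possible at r8c6, so r8c6=2.
Step 16. [r9c4∈{6}] only 6 remains possible at r9c4. So r9c4=6.
Step 17. [r6c6∈{1}] r6c6 has the single candidate 1. So r6c6=1.
Step 18. [r5c4∈{2}] only 2 remains possible at r5c4, so r5c4=2.
Step 19. [r3c5∈{1,2,5,9}] 2 has one home in col 5: r3c5. So r3c5=2.
Step 20. [r3c3∈{1}] r3c3's peers cover all but 1 ⇒ r3c3=1.
Step 21. [r8c2∈{1}] r8c2's peers cover all but 1 ⇒ r8c2=1.
Step 22. [r4c5∈{6,9}] r4c5 is the only open cell in row 4 admitting 9 ⇒ r4c5=9.
Step 23. [r3c7∈{9}] r3c7 is down to just 9, so r3c7=9.
Step 24. [r9c5∈{4}] r9c5 is down to just 4, so r9c5=4.
Step 25. [r1c4∈{5}] only 5 remains possible at r1c4 ⇒ r1c4=5.
Step 26. [r6c1∈{2}] nothing but 2 survives at r6c1. So r6c1=2.
Step 27. [r6c3∈{8}] only 8 remains possible at r6c3. So r6c3=8.
Step 28. [r5c3∈{7}] only 7 remains possible at r5c3. So r5c3=7.
Step 29. [r8c5∈{5}] r8c5 is down to just 5, so r8c5=5.
Step 30. [r5c1∈{1}] r5c1 has the single candidate 1. So r5c1=1.
Step 31. [r4c2∈{4}] r4c2 has the single candidate 4. So r4c2=4.
Step 32. [r4c8∈{6}] nothing but 6 survives at r4c8. So r4c8=6.
Step 33. [r2c5∈{1}] r2c5's peers cover all but 1 ⇒ r2c5=1.
Step 34. [r3c8∈{5}] r3c8 is down to just 5 ⇒ r3c8=5.
Step 35. [r7c2∈{8}] nothing but 8 survives at r7c2. So r7c2=8.
Step 36. [r8c1∈{3}] only 3 remains possible at r8c1. So r8c1=3.
Step 37. [r4c1∈{5}] r4c1 is down to just 5, so r4c1=5.
Step 38. [r5c9∈{3}] only 3 remains possible at r5c9. So r5c9=3.
Step 39. [r1c8∈{1}] r1c8 has the single candidate 1, so r1c8=1.
Step 40. [r5c5∈{6}] only 6 remains possible at r5c5 ⇒ r5c5=6.
Step 41. [r1c6∈{7}] nothing but 7 survives at r1c6, so r1c6=7.
Step 42. [r3c9∈{8}] r3c9 is down to just 8. So r3c9=8.
Step 43. [r9c9∈{9}] r9c9's peers cover all but 9. So r9c9=9.
Step 44. [r8c9∈{4}] r8c9 has the single candidate 4. So r8c9=4.
Step 45. [r9c2∈{2}] nothing but 2 survives at r9c2 ⇒ r9c2=2.
Step 46. [r9c7∈{1}] r9c7's peers cover all but 1, so r9c7=1.
Step 47. [r2c4∈{9}] r2c4's peers cover all but 9, so r2c4=9.
Step 48. [r8c7∈{6}] r8c7 has the single candidate 6 ⇒ r8c7=6.
Step 49. [r1c3∈{2}] r1c3's peers cover all but 2, so r1c3=2.

Answer: 9 3 2 5 8 7 4 1 6 / 8 5 6 9 1 4 7 3 2 / 4 7 1 3 2 6 9 5 8 / 5 4 3 7 9 8 2 6 1 / 1 9 7 2 6 5 8 4 3 / 2 6 8 4 3 1 5 9 7 / 6 8 4 1 7 9 3 2 5 / 3 1 9 8 5 2 6 7 4 / 7 2 5 6 4 3 1 8 9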